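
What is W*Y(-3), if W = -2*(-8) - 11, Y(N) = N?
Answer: -15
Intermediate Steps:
W = 5 (W = 16 - 11 = 5)
W*Y(-3) = 5*(-3) = -15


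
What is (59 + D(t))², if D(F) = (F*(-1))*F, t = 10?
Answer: 1681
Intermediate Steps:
D(F) = -F² (D(F) = (-F)*F = -F²)
(59 + D(t))² = (59 - 1*10²)² = (59 - 1*100)² = (59 - 100)² = (-41)² = 1681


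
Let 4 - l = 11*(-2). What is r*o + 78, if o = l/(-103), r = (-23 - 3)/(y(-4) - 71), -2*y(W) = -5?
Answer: 1099306/14111 ≈ 77.904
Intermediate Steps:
l = 26 (l = 4 - 11*(-2) = 4 - 1*(-22) = 4 + 22 = 26)
y(W) = 5/2 (y(W) = -1/2*(-5) = 5/2)
r = 52/137 (r = (-23 - 3)/(5/2 - 71) = -26/(-137/2) = -26*(-2/137) = 52/137 ≈ 0.37956)
o = -26/103 (o = 26/(-103) = 26*(-1/103) = -26/103 ≈ -0.25243)
r*o + 78 = (52/137)*(-26/103) + 78 = -1352/14111 + 78 = 1099306/14111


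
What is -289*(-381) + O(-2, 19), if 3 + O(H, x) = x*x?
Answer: 110467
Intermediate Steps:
O(H, x) = -3 + x² (O(H, x) = -3 + x*x = -3 + x²)
-289*(-381) + O(-2, 19) = -289*(-381) + (-3 + 19²) = 110109 + (-3 + 361) = 110109 + 358 = 110467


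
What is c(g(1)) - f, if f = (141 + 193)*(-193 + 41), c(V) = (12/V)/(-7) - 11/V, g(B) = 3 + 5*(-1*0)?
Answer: 1066039/21 ≈ 50764.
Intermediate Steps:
g(B) = 3 (g(B) = 3 + 5*0 = 3 + 0 = 3)
c(V) = -89/(7*V) (c(V) = (12/V)*(-⅐) - 11/V = -12/(7*V) - 11/V = -89/(7*V))
f = -50768 (f = 334*(-152) = -50768)
c(g(1)) - f = -89/7/3 - 1*(-50768) = -89/7*⅓ + 50768 = -89/21 + 50768 = 1066039/21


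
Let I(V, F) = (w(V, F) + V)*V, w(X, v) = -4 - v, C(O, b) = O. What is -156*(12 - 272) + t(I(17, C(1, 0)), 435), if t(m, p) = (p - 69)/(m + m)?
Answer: 2758141/68 ≈ 40561.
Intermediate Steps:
I(V, F) = V*(-4 + V - F) (I(V, F) = ((-4 - F) + V)*V = (-4 + V - F)*V = V*(-4 + V - F))
t(m, p) = (-69 + p)/(2*m) (t(m, p) = (-69 + p)/((2*m)) = (-69 + p)*(1/(2*m)) = (-69 + p)/(2*m))
-156*(12 - 272) + t(I(17, C(1, 0)), 435) = -156*(12 - 272) + (-69 + 435)/(2*((17*(-4 + 17 - 1*1)))) = -156*(-260) + (1/2)*366/(17*(-4 + 17 - 1)) = 40560 + (1/2)*366/(17*12) = 40560 + (1/2)*366/204 = 40560 + (1/2)*(1/204)*366 = 40560 + 61/68 = 2758141/68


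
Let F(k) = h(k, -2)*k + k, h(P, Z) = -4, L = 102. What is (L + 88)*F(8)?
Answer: -4560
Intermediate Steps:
F(k) = -3*k (F(k) = -4*k + k = -3*k)
(L + 88)*F(8) = (102 + 88)*(-3*8) = 190*(-24) = -4560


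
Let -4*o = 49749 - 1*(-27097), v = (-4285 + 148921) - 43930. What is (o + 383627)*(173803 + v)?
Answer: 200070668979/2 ≈ 1.0004e+11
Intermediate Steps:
v = 100706 (v = 144636 - 43930 = 100706)
o = -38423/2 (o = -(49749 - 1*(-27097))/4 = -(49749 + 27097)/4 = -¼*76846 = -38423/2 ≈ -19212.)
(o + 383627)*(173803 + v) = (-38423/2 + 383627)*(173803 + 100706) = (728831/2)*274509 = 200070668979/2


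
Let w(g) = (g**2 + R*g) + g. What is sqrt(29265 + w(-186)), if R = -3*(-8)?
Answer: 9*sqrt(731) ≈ 243.33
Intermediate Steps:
R = 24
w(g) = g**2 + 25*g (w(g) = (g**2 + 24*g) + g = g**2 + 25*g)
sqrt(29265 + w(-186)) = sqrt(29265 - 186*(25 - 186)) = sqrt(29265 - 186*(-161)) = sqrt(29265 + 29946) = sqrt(59211) = 9*sqrt(731)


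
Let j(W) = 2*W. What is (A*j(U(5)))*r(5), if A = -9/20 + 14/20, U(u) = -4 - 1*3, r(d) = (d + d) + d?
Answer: -105/2 ≈ -52.500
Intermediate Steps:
r(d) = 3*d (r(d) = 2*d + d = 3*d)
U(u) = -7 (U(u) = -4 - 3 = -7)
A = ¼ (A = -9*1/20 + 14*(1/20) = -9/20 + 7/10 = ¼ ≈ 0.25000)
(A*j(U(5)))*r(5) = ((2*(-7))/4)*(3*5) = ((¼)*(-14))*15 = -7/2*15 = -105/2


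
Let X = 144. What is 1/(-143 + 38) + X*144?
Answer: 2177279/105 ≈ 20736.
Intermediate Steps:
1/(-143 + 38) + X*144 = 1/(-143 + 38) + 144*144 = 1/(-105) + 20736 = -1/105 + 20736 = 2177279/105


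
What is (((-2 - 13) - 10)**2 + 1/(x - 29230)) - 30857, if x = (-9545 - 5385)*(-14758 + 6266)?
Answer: -3832097368559/126756330 ≈ -30232.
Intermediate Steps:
x = 126785560 (x = -14930*(-8492) = 126785560)
(((-2 - 13) - 10)**2 + 1/(x - 29230)) - 30857 = (((-2 - 13) - 10)**2 + 1/(126785560 - 29230)) - 30857 = ((-15 - 10)**2 + 1/126756330) - 30857 = ((-25)**2 + 1/126756330) - 30857 = (625 + 1/126756330) - 30857 = 79222706251/126756330 - 30857 = -3832097368559/126756330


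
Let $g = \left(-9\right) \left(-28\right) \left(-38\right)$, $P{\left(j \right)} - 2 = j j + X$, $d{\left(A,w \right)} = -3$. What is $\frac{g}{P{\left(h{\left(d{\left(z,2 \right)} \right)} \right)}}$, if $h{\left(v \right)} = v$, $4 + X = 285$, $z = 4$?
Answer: $- \frac{2394}{73} \approx -32.794$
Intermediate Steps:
$X = 281$ ($X = -4 + 285 = 281$)
$P{\left(j \right)} = 283 + j^{2}$ ($P{\left(j \right)} = 2 + \left(j j + 281\right) = 2 + \left(j^{2} + 281\right) = 2 + \left(281 + j^{2}\right) = 283 + j^{2}$)
$g = -9576$ ($g = 252 \left(-38\right) = -9576$)
$\frac{g}{P{\left(h{\left(d{\left(z,2 \right)} \right)} \right)}} = - \frac{9576}{283 + \left(-3\right)^{2}} = - \frac{9576}{283 + 9} = - \frac{9576}{292} = \left(-9576\right) \frac{1}{292} = - \frac{2394}{73}$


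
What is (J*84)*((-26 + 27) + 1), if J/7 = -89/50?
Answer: -52332/25 ≈ -2093.3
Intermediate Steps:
J = -623/50 (J = 7*(-89/50) = -623/50 ≈ -12.460)
(J*84)*((-26 + 27) + 1) = (-623/50*84)*((-26 + 27) + 1) = -26166*(1 + 1)/25 = -26166/25*2 = -52332/25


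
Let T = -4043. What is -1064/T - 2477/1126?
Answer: -8816447/4552418 ≈ -1.9367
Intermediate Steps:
-1064/T - 2477/1126 = -1064/(-4043) - 2477/1126 = -1064*(-1/4043) - 2477*1/1126 = 1064/4043 - 2477/1126 = -8816447/4552418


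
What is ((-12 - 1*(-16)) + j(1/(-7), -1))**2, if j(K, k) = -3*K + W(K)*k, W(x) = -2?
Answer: 2025/49 ≈ 41.327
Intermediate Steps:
j(K, k) = -3*K - 2*k
((-12 - 1*(-16)) + j(1/(-7), -1))**2 = ((-12 - 1*(-16)) + (-3/(-7) - 2*(-1)))**2 = ((-12 + 16) + (-3*(-1)/7 + 2))**2 = (4 + (-3*(-1/7) + 2))**2 = (4 + (3/7 + 2))**2 = (4 + 17/7)**2 = (45/7)**2 = 2025/49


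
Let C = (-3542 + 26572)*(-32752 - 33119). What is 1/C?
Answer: -1/1517009130 ≈ -6.5919e-10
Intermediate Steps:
C = -1517009130 (C = 23030*(-65871) = -1517009130)
1/C = 1/(-1517009130) = -1/1517009130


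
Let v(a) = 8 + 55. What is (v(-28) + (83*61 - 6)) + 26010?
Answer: 31130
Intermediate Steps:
v(a) = 63
(v(-28) + (83*61 - 6)) + 26010 = (63 + (83*61 - 6)) + 26010 = (63 + (5063 - 6)) + 26010 = (63 + 5057) + 26010 = 5120 + 26010 = 31130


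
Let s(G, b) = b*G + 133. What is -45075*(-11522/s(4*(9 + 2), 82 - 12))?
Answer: 24731150/153 ≈ 1.6164e+5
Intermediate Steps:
s(G, b) = 133 + G*b (s(G, b) = G*b + 133 = 133 + G*b)
-45075*(-11522/s(4*(9 + 2), 82 - 12)) = -45075*(-11522/(133 + (4*(9 + 2))*(82 - 12))) = -45075*(-11522/(133 + (4*11)*70)) = -45075*(-11522/(133 + 44*70)) = -45075*(-11522/(133 + 3080)) = -45075/(-1*3213*(1/11522)) = -45075/((-3213*1/11522)) = -45075/(-459/1646) = -45075*(-1646/459) = 24731150/153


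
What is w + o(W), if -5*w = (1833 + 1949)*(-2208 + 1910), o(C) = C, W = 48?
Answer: 1127276/5 ≈ 2.2546e+5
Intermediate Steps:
w = 1127036/5 (w = -(1833 + 1949)*(-2208 + 1910)/5 = -3782*(-298)/5 = -⅕*(-1127036) = 1127036/5 ≈ 2.2541e+5)
w + o(W) = 1127036/5 + 48 = 1127276/5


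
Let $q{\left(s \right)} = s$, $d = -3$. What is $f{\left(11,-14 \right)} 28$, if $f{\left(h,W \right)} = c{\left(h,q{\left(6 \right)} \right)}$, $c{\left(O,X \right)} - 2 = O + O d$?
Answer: $-560$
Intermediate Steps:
$c{\left(O,X \right)} = 2 - 2 O$ ($c{\left(O,X \right)} = 2 + \left(O + O \left(-3\right)\right) = 2 + \left(O - 3 O\right) = 2 - 2 O$)
$f{\left(h,W \right)} = 2 - 2 h$
$f{\left(11,-14 \right)} 28 = \left(2 - 22\right) 28 = \left(-20\right) 28 = -560$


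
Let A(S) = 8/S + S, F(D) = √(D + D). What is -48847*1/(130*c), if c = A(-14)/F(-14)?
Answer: 341929*I*√7/6630 ≈ 136.45*I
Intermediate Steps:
F(D) = √2*√D (F(D) = √(2*D) = √2*√D)
A(S) = S + 8/S
c = 51*I*√7/49 (c = (-14 + 8/(-14))/((√2*√(-14))) = (-14 + 8*(-1/14))/((√2*(I*√14))) = (-14 - 4/7)/((2*I*√7)) = -(-51)*I*√7/49 = 51*I*√7/49 ≈ 2.7537*I)
-48847*1/(130*c) = -48847*(-7*I*√7/6630) = -(-341929)*I*√7/6630 = 341929*I*√7/6630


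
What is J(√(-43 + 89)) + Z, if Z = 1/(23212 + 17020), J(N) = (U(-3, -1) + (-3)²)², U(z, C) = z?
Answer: 1448353/40232 ≈ 36.000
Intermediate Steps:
J(N) = 36 (J(N) = (-3 + (-3)²)² = (-3 + 9)² = 6² = 36)
Z = 1/40232 ≈ 2.4856e-5
J(√(-43 + 89)) + Z = 36 + 1/40232 = 1448353/40232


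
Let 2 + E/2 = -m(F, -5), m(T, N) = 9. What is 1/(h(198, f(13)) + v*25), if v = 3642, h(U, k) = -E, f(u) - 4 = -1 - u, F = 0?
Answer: 1/91072 ≈ 1.0980e-5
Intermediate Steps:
f(u) = 3 - u (f(u) = 4 + (-1 - u) = 3 - u)
E = -22 (E = -4 + 2*(-1*9) = -4 + 2*(-9) = -4 - 18 = -22)
h(U, k) = 22 (h(U, k) = -1*(-22) = 22)
1/(h(198, f(13)) + v*25) = 1/(22 + 3642*25) = 1/(22 + 91050) = 1/91072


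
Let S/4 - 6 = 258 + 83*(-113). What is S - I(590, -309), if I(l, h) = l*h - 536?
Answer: 146386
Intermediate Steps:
I(l, h) = -536 + h*l (I(l, h) = h*l - 536 = -536 + h*l)
S = -36460 (S = 24 + 4*(258 + 83*(-113)) = 24 + 4*(258 - 9379) = 24 + 4*(-9121) = 24 - 36484 = -36460)
S - I(590, -309) = -36460 - (-536 - 309*590) = -36460 - (-536 - 182310) = -36460 - 1*(-182846) = -36460 + 182846 = 146386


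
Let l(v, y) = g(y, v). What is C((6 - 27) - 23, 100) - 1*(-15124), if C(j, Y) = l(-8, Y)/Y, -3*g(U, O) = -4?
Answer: 1134301/75 ≈ 15124.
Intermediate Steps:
g(U, O) = 4/3 (g(U, O) = -⅓*(-4) = 4/3)
l(v, y) = 4/3
C(j, Y) = 4/(3*Y)
C((6 - 27) - 23, 100) - 1*(-15124) = (4/3)/100 - 1*(-15124) = (4/3)*(1/100) + 15124 = 1/75 + 15124 = 1134301/75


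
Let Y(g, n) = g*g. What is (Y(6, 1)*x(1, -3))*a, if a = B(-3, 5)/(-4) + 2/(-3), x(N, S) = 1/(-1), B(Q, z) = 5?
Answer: 69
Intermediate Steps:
Y(g, n) = g²
x(N, S) = -1
a = -23/12 (a = 5/(-4) + 2/(-3) = 5*(-¼) + 2*(-⅓) = -5/4 - ⅔ = -23/12 ≈ -1.9167)
(Y(6, 1)*x(1, -3))*a = (6²*(-1))*(-23/12) = (36*(-1))*(-23/12) = -36*(-23/12) = 69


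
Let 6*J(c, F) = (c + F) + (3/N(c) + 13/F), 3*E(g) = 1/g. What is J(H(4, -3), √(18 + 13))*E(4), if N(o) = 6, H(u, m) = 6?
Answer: 13/144 + 11*√31/558 ≈ 0.20004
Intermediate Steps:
E(g) = 1/(3*g)
J(c, F) = 1/12 + F/6 + c/6 + 13/(6*F) (J(c, F) = ((c + F) + (3/6 + 13/F))/6 = ((F + c) + (3*(⅙) + 13/F))/6 = ((F + c) + (½ + 13/F))/6 = (½ + F + c + 13/F)/6 = 1/12 + F/6 + c/6 + 13/(6*F))
J(H(4, -3), √(18 + 13))*E(4) = ((26 + √(18 + 13)*(1 + 2*√(18 + 13) + 2*6))/(12*(√(18 + 13))))*((⅓)/4) = ((26 + √31*(1 + 2*√31 + 12))/(12*(√31)))*((⅓)*(¼)) = ((√31/31)*(26 + √31*(13 + 2*√31))/12)*(1/12) = (√31*(26 + √31*(13 + 2*√31))/372)*(1/12) = √31*(26 + √31*(13 + 2*√31))/4464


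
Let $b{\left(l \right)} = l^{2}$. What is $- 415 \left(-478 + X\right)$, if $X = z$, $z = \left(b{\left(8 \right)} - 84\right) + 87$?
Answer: $170565$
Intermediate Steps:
$z = 67$ ($z = \left(8^{2} - 84\right) + 87 = \left(64 - 84\right) + 87 = -20 + 87 = 67$)
$X = 67$
$- 415 \left(-478 + X\right) = - 415 \left(-478 + 67\right) = \left(-415\right) \left(-411\right) = 170565$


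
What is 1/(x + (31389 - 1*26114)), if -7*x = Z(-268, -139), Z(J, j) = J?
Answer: 7/37193 ≈ 0.00018821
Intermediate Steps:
x = 268/7 (x = -1/7*(-268) = 268/7 ≈ 38.286)
1/(x + (31389 - 1*26114)) = 1/(268/7 + (31389 - 1*26114)) = 1/(268/7 + (31389 - 26114)) = 1/(268/7 + 5275) = 1/(37193/7) = 7/37193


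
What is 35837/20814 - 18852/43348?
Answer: 290269187/225561318 ≈ 1.2869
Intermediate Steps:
35837/20814 - 18852/43348 = 35837*(1/20814) - 18852*1/43348 = 35837/20814 - 4713/10837 = 290269187/225561318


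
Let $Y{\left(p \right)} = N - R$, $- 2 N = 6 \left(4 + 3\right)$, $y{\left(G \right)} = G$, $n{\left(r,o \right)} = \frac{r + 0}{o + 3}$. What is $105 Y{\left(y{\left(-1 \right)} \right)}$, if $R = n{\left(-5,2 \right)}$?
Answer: $-2100$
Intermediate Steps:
$n{\left(r,o \right)} = \frac{r}{3 + o}$
$N = -21$ ($N = - \frac{6 \left(4 + 3\right)}{2} = - \frac{6 \cdot 7}{2} = \left(- \frac{1}{2}\right) 42 = -21$)
$R = -1$ ($R = - \frac{5}{3 + 2} = - \frac{5}{5} = \left(-5\right) \frac{1}{5} = -1$)
$Y{\left(p \right)} = -20$ ($Y{\left(p \right)} = -21 - -1 = -21 + 1 = -20$)
$105 Y{\left(y{\left(-1 \right)} \right)} = 105 \left(-20\right) = -2100$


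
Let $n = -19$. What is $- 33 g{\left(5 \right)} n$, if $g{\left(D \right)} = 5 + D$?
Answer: $6270$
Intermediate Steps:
$- 33 g{\left(5 \right)} n = - 33 \left(5 + 5\right) \left(-19\right) = \left(-33\right) 10 \left(-19\right) = \left(-330\right) \left(-19\right) = 6270$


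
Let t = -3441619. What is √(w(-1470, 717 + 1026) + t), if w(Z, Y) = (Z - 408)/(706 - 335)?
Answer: I*√473708577517/371 ≈ 1855.2*I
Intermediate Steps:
w(Z, Y) = -408/371 + Z/371 (w(Z, Y) = (-408 + Z)/371 = (-408 + Z)*(1/371) = -408/371 + Z/371)
√(w(-1470, 717 + 1026) + t) = √((-408/371 + (1/371)*(-1470)) - 3441619) = √((-408/371 - 210/53) - 3441619) = √(-1878/371 - 3441619) = √(-1276842527/371) = I*√473708577517/371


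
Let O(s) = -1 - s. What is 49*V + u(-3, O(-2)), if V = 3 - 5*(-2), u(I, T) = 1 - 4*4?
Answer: 622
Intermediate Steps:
u(I, T) = -15 (u(I, T) = 1 - 16 = -15)
V = 13 (V = 3 + 10 = 13)
49*V + u(-3, O(-2)) = 49*13 - 15 = 637 - 15 = 622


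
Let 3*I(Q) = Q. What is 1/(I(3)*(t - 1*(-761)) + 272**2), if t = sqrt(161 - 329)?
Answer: 24915/1862271731 - 2*I*sqrt(42)/5586815193 ≈ 1.3379e-5 - 2.32e-9*I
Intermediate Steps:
t = 2*I*sqrt(42) (t = sqrt(-168) = 2*I*sqrt(42) ≈ 12.961*I)
I(Q) = Q/3
1/(I(3)*(t - 1*(-761)) + 272**2) = 1/(((1/3)*3)*(2*I*sqrt(42) - 1*(-761)) + 272**2) = 1/(1*(2*I*sqrt(42) + 761) + 73984) = 1/(1*(761 + 2*I*sqrt(42)) + 73984) = 1/((761 + 2*I*sqrt(42)) + 73984) = 1/(74745 + 2*I*sqrt(42))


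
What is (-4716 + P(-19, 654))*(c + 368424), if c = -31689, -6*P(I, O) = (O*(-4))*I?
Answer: -4377555000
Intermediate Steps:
P(I, O) = 2*I*O/3 (P(I, O) = -O*(-4)*I/6 = -(-4*O)*I/6 = -(-2)*I*O/3 = 2*I*O/3)
(-4716 + P(-19, 654))*(c + 368424) = (-4716 + (2/3)*(-19)*654)*(-31689 + 368424) = (-4716 - 8284)*336735 = -13000*336735 = -4377555000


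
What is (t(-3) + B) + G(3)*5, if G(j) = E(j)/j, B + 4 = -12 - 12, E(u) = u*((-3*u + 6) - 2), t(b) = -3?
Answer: -56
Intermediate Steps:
E(u) = u*(4 - 3*u) (E(u) = u*((6 - 3*u) - 2) = u*(4 - 3*u))
B = -28 (B = -4 + (-12 - 12) = -4 - 24 = -28)
G(j) = 4 - 3*j (G(j) = (j*(4 - 3*j))/j = 4 - 3*j)
(t(-3) + B) + G(3)*5 = (-3 - 28) + (4 - 3*3)*5 = -31 + (4 - 9)*5 = -31 - 5*5 = -31 - 25 = -56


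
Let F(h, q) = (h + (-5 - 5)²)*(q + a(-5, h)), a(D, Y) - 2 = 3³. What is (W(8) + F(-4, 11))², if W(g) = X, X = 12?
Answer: 14837904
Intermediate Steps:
a(D, Y) = 29 (a(D, Y) = 2 + 3³ = 2 + 27 = 29)
W(g) = 12
F(h, q) = (29 + q)*(100 + h) (F(h, q) = (h + (-5 - 5)²)*(q + 29) = (h + (-10)²)*(29 + q) = (h + 100)*(29 + q) = (100 + h)*(29 + q) = (29 + q)*(100 + h))
(W(8) + F(-4, 11))² = (12 + (2900 + 29*(-4) + 100*11 - 4*11))² = (12 + (2900 - 116 + 1100 - 44))² = (12 + 3840)² = 3852² = 14837904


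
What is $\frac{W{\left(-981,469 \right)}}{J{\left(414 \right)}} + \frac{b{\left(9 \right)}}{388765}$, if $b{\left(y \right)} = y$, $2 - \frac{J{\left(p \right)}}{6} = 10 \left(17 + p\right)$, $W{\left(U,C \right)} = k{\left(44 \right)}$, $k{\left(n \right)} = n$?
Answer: $- \frac{4218257}{2512199430} \approx -0.0016791$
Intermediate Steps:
$W{\left(U,C \right)} = 44$
$J{\left(p \right)} = -1008 - 60 p$ ($J{\left(p \right)} = 12 - 6 \cdot 10 \left(17 + p\right) = 12 - 6 \left(170 + 10 p\right) = 12 - \left(1020 + 60 p\right) = -1008 - 60 p$)
$\frac{W{\left(-981,469 \right)}}{J{\left(414 \right)}} + \frac{b{\left(9 \right)}}{388765} = \frac{44}{-1008 - 24840} + \frac{9}{388765} = \frac{44}{-1008 - 24840} + 9 \cdot \frac{1}{388765} = \frac{44}{-25848} + \frac{9}{388765} = 44 \left(- \frac{1}{25848}\right) + \frac{9}{388765} = - \frac{11}{6462} + \frac{9}{388765} = - \frac{4218257}{2512199430}$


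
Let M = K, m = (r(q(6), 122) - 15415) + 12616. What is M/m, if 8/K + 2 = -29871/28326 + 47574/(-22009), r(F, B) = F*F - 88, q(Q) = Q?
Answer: 1662471824/3090356494727 ≈ 0.00053795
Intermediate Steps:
r(F, B) = -88 + F² (r(F, B) = F² - 88 = -88 + F²)
m = -2851 (m = ((-88 + 6²) - 15415) + 12616 = ((-88 + 36) - 15415) + 12616 = (-52 - 15415) + 12616 = -15467 + 12616 = -2851)
K = -1662471824/1083955277 (K = 8/(-2 + (-29871/28326 + 47574/(-22009))) = 8/(-2 + (-29871*1/28326 + 47574*(-1/22009))) = 8/(-2 + (-9957/9442 - 47574/22009)) = 8/(-2 - 668337321/207808978) = 8/(-1083955277/207808978) = 8*(-207808978/1083955277) = -1662471824/1083955277 ≈ -1.5337)
M = -1662471824/1083955277 ≈ -1.5337
M/m = -1662471824/1083955277/(-2851) = -1662471824/1083955277*(-1/2851) = 1662471824/3090356494727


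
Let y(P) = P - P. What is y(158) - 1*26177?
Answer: -26177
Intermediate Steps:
y(P) = 0
y(158) - 1*26177 = 0 - 1*26177 = 0 - 26177 = -26177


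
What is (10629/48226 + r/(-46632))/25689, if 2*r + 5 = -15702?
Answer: 874394419/57771345559248 ≈ 1.5135e-5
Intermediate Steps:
r = -15707/2 (r = -5/2 + (1/2)*(-15702) = -5/2 - 7851 = -15707/2 ≈ -7853.5)
(10629/48226 + r/(-46632))/25689 = (10629/48226 - 15707/2/(-46632))/25689 = (10629*(1/48226) - 15707/2*(-1/46632))*(1/25689) = (10629/48226 + 15707/93264)*(1/25689) = (874394419/2248874832)*(1/25689) = 874394419/57771345559248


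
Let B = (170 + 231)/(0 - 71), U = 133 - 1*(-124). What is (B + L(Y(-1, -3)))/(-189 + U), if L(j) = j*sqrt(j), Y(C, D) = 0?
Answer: -401/4828 ≈ -0.083057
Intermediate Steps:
L(j) = j**(3/2)
U = 257 (U = 133 + 124 = 257)
B = -401/71 (B = 401/(-71) = 401*(-1/71) = -401/71 ≈ -5.6479)
(B + L(Y(-1, -3)))/(-189 + U) = (-401/71 + 0**(3/2))/(-189 + 257) = (-401/71 + 0)/68 = -401/71*1/68 = -401/4828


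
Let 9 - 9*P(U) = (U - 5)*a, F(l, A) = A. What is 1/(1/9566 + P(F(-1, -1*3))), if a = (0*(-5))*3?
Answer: 9566/9567 ≈ 0.99990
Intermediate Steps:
a = 0 (a = 0*3 = 0)
P(U) = 1 (P(U) = 1 - (U - 5)*0/9 = 1 - (-5 + U)*0/9 = 1 - 1/9*0 = 1 + 0 = 1)
1/(1/9566 + P(F(-1, -1*3))) = 1/(1/9566 + 1) = 1/(9567/9566) = 9566/9567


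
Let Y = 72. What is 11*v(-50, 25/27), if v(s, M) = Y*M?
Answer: 2200/3 ≈ 733.33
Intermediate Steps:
v(s, M) = 72*M
11*v(-50, 25/27) = 11*(72*(25/27)) = 11*(200/3) = 2200/3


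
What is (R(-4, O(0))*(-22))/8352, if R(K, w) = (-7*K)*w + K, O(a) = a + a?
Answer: 11/1044 ≈ 0.010536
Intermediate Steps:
O(a) = 2*a
R(K, w) = K - 7*K*w (R(K, w) = -7*K*w + K = K - 7*K*w)
(R(-4, O(0))*(-22))/8352 = (-4*(1 - 14*0)*(-22))/8352 = (-4*(1 - 7*0)*(-22))*(1/8352) = (-4*(1 + 0)*(-22))*(1/8352) = (-4*1*(-22))*(1/8352) = -4*(-22)*(1/8352) = 88*(1/8352) = 11/1044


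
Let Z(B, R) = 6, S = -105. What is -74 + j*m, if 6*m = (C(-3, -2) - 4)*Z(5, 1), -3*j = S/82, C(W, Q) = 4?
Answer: -74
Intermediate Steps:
j = 35/82 (j = -(-35)/82 = -1/3*(-105/82) = 35/82 ≈ 0.42683)
m = 0 (m = ((4 - 4)*6)/6 = (0*6)/6 = (1/6)*0 = 0)
-74 + j*m = -74 + (35/82)*0 = -74 + 0 = -74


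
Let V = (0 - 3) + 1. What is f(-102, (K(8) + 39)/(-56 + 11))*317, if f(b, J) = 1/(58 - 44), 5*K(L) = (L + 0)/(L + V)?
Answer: 317/14 ≈ 22.643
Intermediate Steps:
V = -2 (V = -3 + 1 = -2)
K(L) = L/(5*(-2 + L)) (K(L) = ((L + 0)/(L - 2))/5 = (L/(-2 + L))/5 = L/(5*(-2 + L)))
f(b, J) = 1/14
f(-102, (K(8) + 39)/(-56 + 11))*317 = (1/14)*317 = 317/14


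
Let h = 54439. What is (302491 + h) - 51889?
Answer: 305041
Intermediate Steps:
(302491 + h) - 51889 = (302491 + 54439) - 51889 = 356930 - 51889 = 305041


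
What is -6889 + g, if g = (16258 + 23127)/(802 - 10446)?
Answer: -66476901/9644 ≈ -6893.1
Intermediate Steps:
g = -39385/9644 (g = 39385/(-9644) = 39385*(-1/9644) = -39385/9644 ≈ -4.0839)
-6889 + g = -6889 - 39385/9644 = -66476901/9644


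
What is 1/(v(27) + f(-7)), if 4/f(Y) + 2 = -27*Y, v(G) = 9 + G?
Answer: 187/6736 ≈ 0.027761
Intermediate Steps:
f(Y) = 4/(-2 - 27*Y)
1/(v(27) + f(-7)) = 1/((9 + 27) - 4/(2 + 27*(-7))) = 1/(36 - 4/(2 - 189)) = 1/(36 - 4/(-187)) = 1/(36 - 4*(-1/187)) = 1/(36 + 4/187) = 1/(6736/187) = 187/6736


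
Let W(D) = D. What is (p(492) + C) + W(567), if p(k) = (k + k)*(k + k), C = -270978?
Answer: 697845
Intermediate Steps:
p(k) = 4*k² (p(k) = (2*k)*(2*k) = 4*k²)
(p(492) + C) + W(567) = (4*492² - 270978) + 567 = (4*242064 - 270978) + 567 = (968256 - 270978) + 567 = 697278 + 567 = 697845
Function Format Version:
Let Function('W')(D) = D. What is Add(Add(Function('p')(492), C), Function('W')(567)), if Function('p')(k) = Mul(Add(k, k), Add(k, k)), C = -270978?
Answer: 697845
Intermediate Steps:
Function('p')(k) = Mul(4, Pow(k, 2)) (Function('p')(k) = Mul(Mul(2, k), Mul(2, k)) = Mul(4, Pow(k, 2)))
Add(Add(Function('p')(492), C), Function('W')(567)) = Add(Add(Mul(4, Pow(492, 2)), -270978), 567) = Add(Add(Mul(4, 242064), -270978), 567) = Add(Add(968256, -270978), 567) = Add(697278, 567) = 697845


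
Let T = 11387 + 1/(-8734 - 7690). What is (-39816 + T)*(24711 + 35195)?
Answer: -13985591768841/8212 ≈ -1.7031e+9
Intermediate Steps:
T = 187020087/16424 (T = 11387 + 1/(-16424) = 11387 - 1/16424 = 187020087/16424 ≈ 11387.)
(-39816 + T)*(24711 + 35195) = (-39816 + 187020087/16424)*(24711 + 35195) = -466917897/16424*59906 = -13985591768841/8212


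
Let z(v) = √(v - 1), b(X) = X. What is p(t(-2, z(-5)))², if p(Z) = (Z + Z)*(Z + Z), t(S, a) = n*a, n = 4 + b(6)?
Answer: 5760000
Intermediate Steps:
z(v) = √(-1 + v)
n = 10 (n = 4 + 6 = 10)
t(S, a) = 10*a
p(Z) = 4*Z² (p(Z) = (2*Z)*(2*Z) = 4*Z²)
p(t(-2, z(-5)))² = (4*(10*√(-1 - 5))²)² = (4*(10*√(-6))²)² = (4*(10*(I*√6))²)² = (4*(10*I*√6)²)² = (4*(-600))² = (-2400)² = 5760000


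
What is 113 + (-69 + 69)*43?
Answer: 113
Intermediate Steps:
113 + (-69 + 69)*43 = 113 + 0*43 = 113 + 0 = 113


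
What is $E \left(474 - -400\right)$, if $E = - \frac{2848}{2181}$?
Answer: $- \frac{2489152}{2181} \approx -1141.3$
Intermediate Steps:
$E = - \frac{2848}{2181}$ ($E = \left(-2848\right) \frac{1}{2181} = - \frac{2848}{2181} \approx -1.3058$)
$E \left(474 - -400\right) = - \frac{2848 \left(474 - -400\right)}{2181} = - \frac{2848 \left(474 + 400\right)}{2181} = \left(- \frac{2848}{2181}\right) 874 = - \frac{2489152}{2181}$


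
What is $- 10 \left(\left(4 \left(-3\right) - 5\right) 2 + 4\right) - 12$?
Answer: $288$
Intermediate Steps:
$- 10 \left(\left(4 \left(-3\right) - 5\right) 2 + 4\right) - 12 = - 10 \left(\left(-12 - 5\right) 2 + 4\right) - 12 = - 10 \left(\left(-17\right) 2 + 4\right) - 12 = - 10 \left(-34 + 4\right) - 12 = \left(-10\right) \left(-30\right) - 12 = 300 - 12 = 288$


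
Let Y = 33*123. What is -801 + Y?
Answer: 3258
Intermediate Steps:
Y = 4059
-801 + Y = -801 + 4059 = 3258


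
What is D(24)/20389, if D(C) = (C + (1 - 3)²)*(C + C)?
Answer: 1344/20389 ≈ 0.065918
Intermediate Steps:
D(C) = 2*C*(4 + C) (D(C) = (C + (-2)²)*(2*C) = (C + 4)*(2*C) = (4 + C)*(2*C) = 2*C*(4 + C))
D(24)/20389 = (2*24*(4 + 24))/20389 = (2*24*28)*(1/20389) = 1344*(1/20389) = 1344/20389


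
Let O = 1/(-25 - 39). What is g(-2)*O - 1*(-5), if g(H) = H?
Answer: 161/32 ≈ 5.0313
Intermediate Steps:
O = -1/64 (O = 1/(-64) = -1/64 ≈ -0.015625)
g(-2)*O - 1*(-5) = -2*(-1/64) - 1*(-5) = 1/32 + 5 = 161/32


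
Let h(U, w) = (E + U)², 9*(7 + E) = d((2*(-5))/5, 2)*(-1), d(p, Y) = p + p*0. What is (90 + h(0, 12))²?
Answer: 121242121/6561 ≈ 18479.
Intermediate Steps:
d(p, Y) = p (d(p, Y) = p + 0 = p)
E = -61/9 (E = -7 + (((2*(-5))/5)*(-1))/9 = -7 + (-10*⅕*(-1))/9 = -7 + (-2*(-1))/9 = -7 + (⅑)*2 = -7 + 2/9 = -61/9 ≈ -6.7778)
h(U, w) = (-61/9 + U)²
(90 + h(0, 12))² = (90 + (-61 + 9*0)²/81)² = (90 + (-61 + 0)²/81)² = (90 + (1/81)*(-61)²)² = (90 + (1/81)*3721)² = (90 + 3721/81)² = (11011/81)² = 121242121/6561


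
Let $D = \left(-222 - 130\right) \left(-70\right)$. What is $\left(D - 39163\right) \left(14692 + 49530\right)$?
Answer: $-932696106$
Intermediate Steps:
$D = 24640$ ($D = \left(-222 - 130\right) \left(-70\right) = \left(-352\right) \left(-70\right) = 24640$)
$\left(D - 39163\right) \left(14692 + 49530\right) = \left(24640 - 39163\right) \left(14692 + 49530\right) = \left(-14523\right) 64222 = -932696106$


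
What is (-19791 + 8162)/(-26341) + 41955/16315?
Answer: 258972758/85950683 ≈ 3.0130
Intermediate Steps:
(-19791 + 8162)/(-26341) + 41955/16315 = -11629*(-1/26341) + 41955*(1/16315) = 11629/26341 + 8391/3263 = 258972758/85950683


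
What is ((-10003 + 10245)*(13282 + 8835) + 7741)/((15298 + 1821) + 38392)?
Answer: 5360055/55511 ≈ 96.558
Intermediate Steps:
((-10003 + 10245)*(13282 + 8835) + 7741)/((15298 + 1821) + 38392) = (242*22117 + 7741)/(17119 + 38392) = (5352314 + 7741)/55511 = 5360055*(1/55511) = 5360055/55511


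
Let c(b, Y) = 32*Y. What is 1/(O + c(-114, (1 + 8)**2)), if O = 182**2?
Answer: 1/35716 ≈ 2.7999e-5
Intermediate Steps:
O = 33124
1/(O + c(-114, (1 + 8)**2)) = 1/(33124 + 32*(1 + 8)**2) = 1/(33124 + 32*9**2) = 1/(33124 + 32*81) = 1/(33124 + 2592) = 1/35716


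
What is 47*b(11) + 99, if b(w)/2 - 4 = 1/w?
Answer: 5319/11 ≈ 483.55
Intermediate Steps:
b(w) = 8 + 2/w (b(w) = 8 + 2*(1/w) = 8 + 2/w)
47*b(11) + 99 = 47*(8 + 2/11) + 99 = 47*(90/11) + 99 = 4230/11 + 99 = 5319/11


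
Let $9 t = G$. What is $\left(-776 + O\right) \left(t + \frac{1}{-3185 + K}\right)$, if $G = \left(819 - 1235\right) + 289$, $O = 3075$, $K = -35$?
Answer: $- \frac{940173751}{28980} \approx -32442.0$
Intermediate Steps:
$G = -127$ ($G = -416 + 289 = -127$)
$t = - \frac{127}{9}$ ($t = \frac{1}{9} \left(-127\right) = - \frac{127}{9} \approx -14.111$)
$\left(-776 + O\right) \left(t + \frac{1}{-3185 + K}\right) = \left(-776 + 3075\right) \left(- \frac{127}{9} + \frac{1}{-3185 - 35}\right) = 2299 \left(- \frac{127}{9} + \frac{1}{-3220}\right) = 2299 \left(- \frac{127}{9} - \frac{1}{3220}\right) = 2299 \left(- \frac{408949}{28980}\right) = - \frac{940173751}{28980}$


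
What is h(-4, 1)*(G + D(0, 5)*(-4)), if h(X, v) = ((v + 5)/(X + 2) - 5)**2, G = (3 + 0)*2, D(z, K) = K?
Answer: -896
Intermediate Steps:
G = 6 (G = 3*2 = 6)
h(X, v) = (-5 + (5 + v)/(2 + X))**2 (h(X, v) = ((5 + v)/(2 + X) - 5)**2 = (-5 + (5 + v)/(2 + X))**2)
h(-4, 1)*(G + D(0, 5)*(-4)) = ((5 - 1*1 + 5*(-4))**2/(2 - 4)**2)*(6 + 5*(-4)) = ((5 - 1 - 20)**2/(-2)**2)*(6 - 20) = ((1/4)*(-16)**2)*(-14) = ((1/4)*256)*(-14) = 64*(-14) = -896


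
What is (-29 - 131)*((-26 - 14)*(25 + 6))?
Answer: 198400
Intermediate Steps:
(-29 - 131)*((-26 - 14)*(25 + 6)) = -(-6400)*31 = -160*(-1240) = 198400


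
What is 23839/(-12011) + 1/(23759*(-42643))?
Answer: -24152602939054/12169005149407 ≈ -1.9848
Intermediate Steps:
23839/(-12011) + 1/(23759*(-42643)) = 23839*(-1/12011) + (1/23759)*(-1/42643) = -23839/12011 - 1/1013155037 = -24152602939054/12169005149407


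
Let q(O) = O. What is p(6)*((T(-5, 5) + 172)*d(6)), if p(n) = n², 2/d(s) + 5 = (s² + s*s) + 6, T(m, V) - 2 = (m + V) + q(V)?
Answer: 12888/73 ≈ 176.55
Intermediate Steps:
T(m, V) = 2 + m + 2*V (T(m, V) = 2 + ((m + V) + V) = 2 + ((V + m) + V) = 2 + (m + 2*V) = 2 + m + 2*V)
d(s) = 2/(1 + 2*s²) (d(s) = 2/(-5 + ((s² + s*s) + 6)) = 2/(-5 + ((s² + s²) + 6)) = 2/(-5 + (2*s² + 6)) = 2/(-5 + (6 + 2*s²)) = 2/(1 + 2*s²))
p(6)*((T(-5, 5) + 172)*d(6)) = 6²*(((2 - 5 + 2*5) + 172)*(2/(1 + 2*6²))) = 36*(((2 - 5 + 10) + 172)*(2/(1 + 2*36))) = 36*((7 + 172)*(2/(1 + 72))) = 36*(179*(2/73)) = 36*(358/73) = 12888/73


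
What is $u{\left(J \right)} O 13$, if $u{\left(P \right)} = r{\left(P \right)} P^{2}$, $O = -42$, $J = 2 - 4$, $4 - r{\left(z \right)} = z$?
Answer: $-13104$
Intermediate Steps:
$r{\left(z \right)} = 4 - z$
$J = -2$
$u{\left(P \right)} = P^{2} \left(4 - P\right)$ ($u{\left(P \right)} = \left(4 - P\right) P^{2} = P^{2} \left(4 - P\right)$)
$u{\left(J \right)} O 13 = \left(-2\right)^{2} \left(4 - -2\right) \left(-42\right) 13 = 4 \left(4 + 2\right) \left(-42\right) 13 = 4 \cdot 6 \left(-42\right) 13 = 24 \left(-42\right) 13 = \left(-1008\right) 13 = -13104$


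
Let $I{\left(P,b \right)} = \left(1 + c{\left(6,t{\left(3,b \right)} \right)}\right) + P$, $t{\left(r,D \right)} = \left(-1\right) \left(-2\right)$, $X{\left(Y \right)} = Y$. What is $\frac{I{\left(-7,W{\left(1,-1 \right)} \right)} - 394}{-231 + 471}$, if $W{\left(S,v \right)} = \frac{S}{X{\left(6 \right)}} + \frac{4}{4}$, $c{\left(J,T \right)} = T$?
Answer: $- \frac{199}{120} \approx -1.6583$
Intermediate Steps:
$t{\left(r,D \right)} = 2$
$W{\left(S,v \right)} = 1 + \frac{S}{6}$ ($W{\left(S,v \right)} = \frac{S}{6} + \frac{4}{4} = S \frac{1}{6} + 4 \cdot \frac{1}{4} = \frac{S}{6} + 1 = 1 + \frac{S}{6}$)
$I{\left(P,b \right)} = 3 + P$ ($I{\left(P,b \right)} = \left(1 + 2\right) + P = 3 + P$)
$\frac{I{\left(-7,W{\left(1,-1 \right)} \right)} - 394}{-231 + 471} = \frac{\left(3 - 7\right) - 394}{-231 + 471} = \frac{-4 - 394}{240} = \left(-398\right) \frac{1}{240} = - \frac{199}{120}$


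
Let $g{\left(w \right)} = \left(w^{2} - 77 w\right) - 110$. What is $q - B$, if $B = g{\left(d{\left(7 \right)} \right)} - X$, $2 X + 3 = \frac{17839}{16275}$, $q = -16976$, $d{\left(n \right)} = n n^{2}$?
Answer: $- \frac{1759408093}{16275} \approx -1.0811 \cdot 10^{5}$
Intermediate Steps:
$d{\left(n \right)} = n^{3}$
$g{\left(w \right)} = -110 + w^{2} - 77 w$
$X = - \frac{15493}{16275}$ ($X = - \frac{3}{2} + \frac{17839 \cdot \frac{1}{16275}}{2} = - \frac{3}{2} + \frac{1}{2} \cdot \frac{17839}{16275} = - \frac{3}{2} + \frac{17839}{32550} = - \frac{15493}{16275} \approx -0.95195$)
$B = \frac{1483123693}{16275}$ ($B = \left(-110 + \left(7^{3}\right)^{2} - 77 \cdot 7^{3}\right) - - \frac{15493}{16275} = \left(-110 + 343^{2} - 26411\right) + \frac{15493}{16275} = \left(-110 + 117649 - 26411\right) + \frac{15493}{16275} = 91128 + \frac{15493}{16275} = \frac{1483123693}{16275} \approx 91129.0$)
$q - B = -16976 - \frac{1483123693}{16275} = - \frac{1759408093}{16275}$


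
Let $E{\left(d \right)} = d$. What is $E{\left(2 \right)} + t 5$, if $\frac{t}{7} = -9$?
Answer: $-313$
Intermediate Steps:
$t = -63$ ($t = 7 \left(-9\right) = -63$)
$E{\left(2 \right)} + t 5 = 2 - 315 = -313$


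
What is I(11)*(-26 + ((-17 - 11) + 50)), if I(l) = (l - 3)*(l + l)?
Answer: -704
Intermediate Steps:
I(l) = 2*l*(-3 + l) (I(l) = (-3 + l)*(2*l) = 2*l*(-3 + l))
I(11)*(-26 + ((-17 - 11) + 50)) = (2*11*(-3 + 11))*(-26 + ((-17 - 11) + 50)) = (2*11*8)*(-26 + (-28 + 50)) = 176*(-26 + 22) = 176*(-4) = -704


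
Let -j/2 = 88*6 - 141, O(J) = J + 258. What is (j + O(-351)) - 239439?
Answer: -240306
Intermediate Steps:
O(J) = 258 + J
j = -774 (j = -2*(88*6 - 141) = -2*(528 - 141) = -2*387 = -774)
(j + O(-351)) - 239439 = (-774 + (258 - 351)) - 239439 = (-774 - 93) - 239439 = -867 - 239439 = -240306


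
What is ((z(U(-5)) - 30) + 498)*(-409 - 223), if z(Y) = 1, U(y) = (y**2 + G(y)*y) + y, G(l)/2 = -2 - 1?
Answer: -296408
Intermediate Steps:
G(l) = -6 (G(l) = 2*(-2 - 1) = 2*(-3) = -6)
U(y) = y**2 - 5*y (U(y) = (y**2 - 6*y) + y = y**2 - 5*y)
((z(U(-5)) - 30) + 498)*(-409 - 223) = ((1 - 30) + 498)*(-409 - 223) = (-29 + 498)*(-632) = 469*(-632) = -296408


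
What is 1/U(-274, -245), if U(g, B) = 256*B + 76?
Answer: -1/62644 ≈ -1.5963e-5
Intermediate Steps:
U(g, B) = 76 + 256*B
1/U(-274, -245) = 1/(76 + 256*(-245)) = 1/(76 - 62720) = 1/(-62644) = -1/62644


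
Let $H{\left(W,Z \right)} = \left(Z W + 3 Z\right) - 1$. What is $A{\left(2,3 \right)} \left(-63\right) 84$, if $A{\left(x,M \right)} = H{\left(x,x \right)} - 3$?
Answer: $-31752$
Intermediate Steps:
$H{\left(W,Z \right)} = -1 + 3 Z + W Z$ ($H{\left(W,Z \right)} = \left(W Z + 3 Z\right) - 1 = \left(3 Z + W Z\right) - 1 = -1 + 3 Z + W Z$)
$A{\left(x,M \right)} = -4 + x^{2} + 3 x$ ($A{\left(x,M \right)} = \left(-1 + 3 x + x x\right) - 3 = \left(-1 + 3 x + x^{2}\right) - 3 = \left(-1 + x^{2} + 3 x\right) - 3 = -4 + x^{2} + 3 x$)
$A{\left(2,3 \right)} \left(-63\right) 84 = \left(-4 + 2^{2} + 3 \cdot 2\right) \left(-63\right) 84 = \left(-4 + 4 + 6\right) \left(-63\right) 84 = 6 \left(-63\right) 84 = \left(-378\right) 84 = -31752$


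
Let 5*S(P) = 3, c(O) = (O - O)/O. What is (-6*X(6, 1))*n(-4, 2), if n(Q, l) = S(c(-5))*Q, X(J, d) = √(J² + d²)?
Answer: 72*√37/5 ≈ 87.592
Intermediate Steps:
c(O) = 0 (c(O) = 0/O = 0)
S(P) = ⅗ (S(P) = (⅕)*3 = ⅗)
n(Q, l) = 3*Q/5
(-6*X(6, 1))*n(-4, 2) = (-6*√(6² + 1²))*((⅗)*(-4)) = -6*√(36 + 1)*(-12/5) = -6*√37*(-12/5) = 72*√37/5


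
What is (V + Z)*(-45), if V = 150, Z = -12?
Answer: -6210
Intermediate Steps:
(V + Z)*(-45) = (150 - 12)*(-45) = 138*(-45) = -6210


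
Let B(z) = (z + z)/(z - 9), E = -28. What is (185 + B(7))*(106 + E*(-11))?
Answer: 73692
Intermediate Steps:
B(z) = 2*z/(-9 + z) (B(z) = (2*z)/(-9 + z) = 2*z/(-9 + z))
(185 + B(7))*(106 + E*(-11)) = (185 + 2*7/(-9 + 7))*(106 - 28*(-11)) = (185 + 2*7/(-2))*(106 + 308) = (185 + 2*7*(-½))*414 = (185 - 7)*414 = 178*414 = 73692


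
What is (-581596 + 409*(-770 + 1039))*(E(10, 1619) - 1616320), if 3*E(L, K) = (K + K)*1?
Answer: 2285121352150/3 ≈ 7.6171e+11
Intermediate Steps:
E(L, K) = 2*K/3 (E(L, K) = ((K + K)*1)/3 = ((2*K)*1)/3 = (2*K)/3 = 2*K/3)
(-581596 + 409*(-770 + 1039))*(E(10, 1619) - 1616320) = (-581596 + 409*(-770 + 1039))*((⅔)*1619 - 1616320) = (-581596 + 409*269)*(3238/3 - 1616320) = (-581596 + 110021)*(-4845722/3) = -471575*(-4845722/3) = 2285121352150/3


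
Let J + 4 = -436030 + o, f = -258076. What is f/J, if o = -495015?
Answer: 36868/133007 ≈ 0.27719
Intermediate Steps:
J = -931049 (J = -4 + (-436030 - 495015) = -4 - 931045 = -931049)
f/J = -258076/(-931049) = -258076*(-1/931049) = 36868/133007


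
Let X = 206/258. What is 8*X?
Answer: 824/129 ≈ 6.3876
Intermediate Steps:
X = 103/129 (X = 206*(1/258) = 103/129 ≈ 0.79845)
8*X = 8*(103/129) = 824/129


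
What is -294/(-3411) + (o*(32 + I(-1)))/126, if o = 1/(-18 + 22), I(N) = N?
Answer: 28213/191016 ≈ 0.14770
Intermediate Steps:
o = ¼ (o = 1/4 = ¼ ≈ 0.25000)
-294/(-3411) + (o*(32 + I(-1)))/126 = -294/(-3411) + ((32 - 1)/4)/126 = -294*(-1/3411) + ((¼)*31)*(1/126) = 98/1137 + (31/4)*(1/126) = 98/1137 + 31/504 = 28213/191016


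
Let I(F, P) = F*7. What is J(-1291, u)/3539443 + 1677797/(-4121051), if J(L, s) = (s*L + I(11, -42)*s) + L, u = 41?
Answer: -558991665126/1326020464963 ≈ -0.42156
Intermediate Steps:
I(F, P) = 7*F
J(L, s) = L + 77*s + L*s (J(L, s) = (s*L + (7*11)*s) + L = (L*s + 77*s) + L = (77*s + L*s) + L = L + 77*s + L*s)
J(-1291, u)/3539443 + 1677797/(-4121051) = (-1291 + 77*41 - 1291*41)/3539443 + 1677797/(-4121051) = (-1291 + 3157 - 52931)*(1/3539443) + 1677797*(-1/4121051) = -51065*1/3539443 - 152527/374641 = -51065/3539443 - 152527/374641 = -558991665126/1326020464963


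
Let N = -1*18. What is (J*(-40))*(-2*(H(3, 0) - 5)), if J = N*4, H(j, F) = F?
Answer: 28800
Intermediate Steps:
N = -18
J = -72 (J = -18*4 = -72)
(J*(-40))*(-2*(H(3, 0) - 5)) = (-72*(-40))*(-2*(0 - 5)) = 2880*(-2*(-5)) = 2880*10 = 28800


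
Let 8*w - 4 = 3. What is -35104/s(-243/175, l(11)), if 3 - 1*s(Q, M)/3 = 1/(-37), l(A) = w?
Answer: -81178/21 ≈ -3865.6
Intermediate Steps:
w = 7/8 (w = ½ + (⅛)*3 = ½ + 3/8 = 7/8 ≈ 0.87500)
l(A) = 7/8
s(Q, M) = 336/37 (s(Q, M) = 9 - 3/(-37) = 9 - 3*(-1/37) = 9 + 3/37 = 336/37)
-35104/s(-243/175, l(11)) = -35104/336/37 = -35104*37/336 = -81178/21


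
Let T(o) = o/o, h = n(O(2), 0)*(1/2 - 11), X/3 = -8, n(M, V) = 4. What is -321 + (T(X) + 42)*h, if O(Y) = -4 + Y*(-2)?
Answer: -2127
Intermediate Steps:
O(Y) = -4 - 2*Y
X = -24 (X = 3*(-8) = -24)
h = -42 (h = 4*(1/2 - 11) = 4*(1*(½) - 11) = 4*(½ - 11) = 4*(-21/2) = -42)
T(o) = 1
-321 + (T(X) + 42)*h = -321 + (1 + 42)*(-42) = -321 + 43*(-42) = -321 - 1806 = -2127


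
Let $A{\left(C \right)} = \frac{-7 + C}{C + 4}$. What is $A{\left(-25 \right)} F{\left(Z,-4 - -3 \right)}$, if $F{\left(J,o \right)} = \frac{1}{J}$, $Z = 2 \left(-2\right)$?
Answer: $- \frac{8}{21} \approx -0.38095$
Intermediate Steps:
$Z = -4$
$A{\left(C \right)} = \frac{-7 + C}{4 + C}$
$A{\left(-25 \right)} F{\left(Z,-4 - -3 \right)} = \frac{\frac{1}{4 - 25} \left(-7 - 25\right)}{-4} = \frac{1}{-21} \left(-32\right) \left(- \frac{1}{4}\right) = \left(- \frac{1}{21}\right) \left(-32\right) \left(- \frac{1}{4}\right) = \frac{32}{21} \left(- \frac{1}{4}\right) = - \frac{8}{21}$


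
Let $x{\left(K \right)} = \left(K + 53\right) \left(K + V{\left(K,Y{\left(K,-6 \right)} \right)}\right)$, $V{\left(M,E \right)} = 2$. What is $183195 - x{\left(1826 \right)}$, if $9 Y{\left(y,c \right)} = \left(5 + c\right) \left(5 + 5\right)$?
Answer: $-3251617$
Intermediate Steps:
$Y{\left(y,c \right)} = \frac{50}{9} + \frac{10 c}{9}$ ($Y{\left(y,c \right)} = \frac{\left(5 + c\right) \left(5 + 5\right)}{9} = \frac{\left(5 + c\right) 10}{9} = \frac{50 + 10 c}{9} = \frac{50}{9} + \frac{10 c}{9}$)
$x{\left(K \right)} = \left(2 + K\right) \left(53 + K\right)$ ($x{\left(K \right)} = \left(K + 53\right) \left(K + 2\right) = \left(53 + K\right) \left(2 + K\right) = \left(2 + K\right) \left(53 + K\right)$)
$183195 - x{\left(1826 \right)} = 183195 - \left(106 + 1826^{2} + 55 \cdot 1826\right) = 183195 - \left(106 + 3334276 + 100430\right) = 183195 - 3434812 = -3251617$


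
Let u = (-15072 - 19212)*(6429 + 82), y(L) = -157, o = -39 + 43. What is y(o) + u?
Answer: -223223281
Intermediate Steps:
o = 4
u = -223223124 (u = -34284*6511 = -223223124)
y(o) + u = -157 - 223223124 = -223223281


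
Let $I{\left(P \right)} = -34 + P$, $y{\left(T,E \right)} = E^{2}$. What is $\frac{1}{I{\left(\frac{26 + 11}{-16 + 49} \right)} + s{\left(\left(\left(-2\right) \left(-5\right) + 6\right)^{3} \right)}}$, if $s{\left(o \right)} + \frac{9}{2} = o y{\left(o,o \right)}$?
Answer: $\frac{66}{4535485462109} \approx 1.4552 \cdot 10^{-11}$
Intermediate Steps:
$s{\left(o \right)} = - \frac{9}{2} + o^{3}$ ($s{\left(o \right)} = - \frac{9}{2} + o o^{2} = - \frac{9}{2} + o^{3}$)
$\frac{1}{I{\left(\frac{26 + 11}{-16 + 49} \right)} + s{\left(\left(\left(-2\right) \left(-5\right) + 6\right)^{3} \right)}} = \frac{1}{\left(-34 + \frac{26 + 11}{-16 + 49}\right) - \left(\frac{9}{2} - \left(\left(\left(-2\right) \left(-5\right) + 6\right)^{3}\right)^{3}\right)} = \frac{1}{\left(-34 + \frac{37}{33}\right) - \left(\frac{9}{2} - \left(\left(10 + 6\right)^{3}\right)^{3}\right)} = \frac{1}{\left(-34 + 37 \cdot \frac{1}{33}\right) - \left(\frac{9}{2} - \left(16^{3}\right)^{3}\right)} = \frac{1}{\left(-34 + \frac{37}{33}\right) - \left(\frac{9}{2} - 4096^{3}\right)} = \frac{1}{- \frac{1085}{33} + \left(- \frac{9}{2} + 68719476736\right)} = \frac{1}{- \frac{1085}{33} + \frac{137438953463}{2}} = \frac{1}{\frac{4535485462109}{66}} = \frac{66}{4535485462109}$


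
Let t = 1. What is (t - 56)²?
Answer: 3025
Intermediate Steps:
(t - 56)² = (1 - 56)² = (-55)² = 3025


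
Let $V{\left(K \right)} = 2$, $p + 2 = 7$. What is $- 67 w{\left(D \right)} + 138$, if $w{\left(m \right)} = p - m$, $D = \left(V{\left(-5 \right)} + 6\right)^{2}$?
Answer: $4091$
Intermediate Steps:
$p = 5$ ($p = -2 + 7 = 5$)
$D = 64$ ($D = \left(2 + 6\right)^{2} = 8^{2} = 64$)
$w{\left(m \right)} = 5 - m$
$- 67 w{\left(D \right)} + 138 = - 67 \left(5 - 64\right) + 138 = \left(-67\right) \left(-59\right) + 138 = 3953 + 138 = 4091$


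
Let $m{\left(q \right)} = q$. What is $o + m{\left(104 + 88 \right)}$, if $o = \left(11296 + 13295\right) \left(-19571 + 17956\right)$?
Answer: $-39714273$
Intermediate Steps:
$o = -39714465$ ($o = 24591 \left(-1615\right) = -39714465$)
$o + m{\left(104 + 88 \right)} = -39714465 + \left(104 + 88\right) = -39714465 + 192 = -39714273$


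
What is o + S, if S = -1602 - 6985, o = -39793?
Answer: -48380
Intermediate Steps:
S = -8587
o + S = -39793 - 8587 = -48380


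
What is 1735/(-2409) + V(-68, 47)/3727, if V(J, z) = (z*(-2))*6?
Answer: -7825021/8978343 ≈ -0.87154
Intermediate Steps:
V(J, z) = -12*z (V(J, z) = -2*z*6 = -12*z)
1735/(-2409) + V(-68, 47)/3727 = 1735/(-2409) - 12*47/3727 = 1735*(-1/2409) - 564*1/3727 = -1735/2409 - 564/3727 = -7825021/8978343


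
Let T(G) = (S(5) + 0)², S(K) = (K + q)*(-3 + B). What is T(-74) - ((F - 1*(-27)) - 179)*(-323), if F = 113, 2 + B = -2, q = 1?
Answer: -10833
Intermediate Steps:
B = -4 (B = -2 - 2 = -4)
S(K) = -7 - 7*K (S(K) = (K + 1)*(-3 - 4) = (1 + K)*(-7) = -7 - 7*K)
T(G) = 1764 (T(G) = ((-7 - 7*5) + 0)² = ((-7 - 35) + 0)² = (-42 + 0)² = (-42)² = 1764)
T(-74) - ((F - 1*(-27)) - 179)*(-323) = 1764 - ((113 - 1*(-27)) - 179)*(-323) = 1764 - ((113 + 27) - 179)*(-323) = 1764 - (140 - 179)*(-323) = 1764 - (-39)*(-323) = 1764 - 1*12597 = 1764 - 12597 = -10833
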